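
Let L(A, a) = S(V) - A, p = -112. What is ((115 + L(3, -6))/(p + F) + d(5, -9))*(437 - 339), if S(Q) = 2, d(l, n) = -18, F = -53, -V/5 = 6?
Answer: -100744/55 ≈ -1831.7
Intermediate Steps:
V = -30 (V = -5*6 = -30)
L(A, a) = 2 - A
((115 + L(3, -6))/(p + F) + d(5, -9))*(437 - 339) = ((115 + (2 - 1*3))/(-112 - 53) - 18)*(437 - 339) = ((115 + (2 - 3))/(-165) - 18)*98 = ((115 - 1)*(-1/165) - 18)*98 = (114*(-1/165) - 18)*98 = (-38/55 - 18)*98 = -1028/55*98 = -100744/55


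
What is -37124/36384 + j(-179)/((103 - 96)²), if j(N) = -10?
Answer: -545729/445704 ≈ -1.2244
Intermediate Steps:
-37124/36384 + j(-179)/((103 - 96)²) = -37124/36384 - 10/(103 - 96)² = -37124*1/36384 - 10/(7²) = -9281/9096 - 10/49 = -545729/445704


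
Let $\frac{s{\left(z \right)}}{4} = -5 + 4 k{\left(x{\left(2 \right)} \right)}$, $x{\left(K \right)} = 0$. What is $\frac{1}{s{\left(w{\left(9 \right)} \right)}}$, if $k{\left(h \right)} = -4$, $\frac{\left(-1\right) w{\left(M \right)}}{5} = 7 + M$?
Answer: $- \frac{1}{84} \approx -0.011905$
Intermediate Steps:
$w{\left(M \right)} = -35 - 5 M$ ($w{\left(M \right)} = - 5 \left(7 + M\right) = -35 - 5 M$)
$s{\left(z \right)} = -84$ ($s{\left(z \right)} = 4 \left(-5 + 4 \left(-4\right)\right) = 4 \left(-5 - 16\right) = 4 \left(-21\right) = -84$)
$\frac{1}{s{\left(w{\left(9 \right)} \right)}} = \frac{1}{-84} = - \frac{1}{84}$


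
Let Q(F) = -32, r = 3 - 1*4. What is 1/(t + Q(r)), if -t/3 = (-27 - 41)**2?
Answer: -1/13904 ≈ -7.1922e-5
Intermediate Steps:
r = -1 (r = 3 - 4 = -1)
t = -13872 (t = -3*(-27 - 41)**2 = -3*(-68)**2 = -3*4624 = -13872)
1/(t + Q(r)) = 1/(-13872 - 32) = 1/(-13904) = -1/13904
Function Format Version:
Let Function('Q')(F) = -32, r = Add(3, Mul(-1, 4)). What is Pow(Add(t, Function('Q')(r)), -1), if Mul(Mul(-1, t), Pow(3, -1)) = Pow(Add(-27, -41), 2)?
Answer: Rational(-1, 13904) ≈ -7.1922e-5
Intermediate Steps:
r = -1 (r = Add(3, -4) = -1)
t = -13872 (t = Mul(-3, Pow(Add(-27, -41), 2)) = Mul(-3, Pow(-68, 2)) = Mul(-3, 4624) = -13872)
Pow(Add(t, Function('Q')(r)), -1) = Pow(Add(-13872, -32), -1) = Pow(-13904, -1) = Rational(-1, 13904)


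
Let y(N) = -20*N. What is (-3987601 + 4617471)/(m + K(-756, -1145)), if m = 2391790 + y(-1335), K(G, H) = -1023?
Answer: 629870/2417467 ≈ 0.26055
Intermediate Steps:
m = 2418490 (m = 2391790 - 20*(-1335) = 2391790 + 26700 = 2418490)
(-3987601 + 4617471)/(m + K(-756, -1145)) = (-3987601 + 4617471)/(2418490 - 1023) = 629870/2417467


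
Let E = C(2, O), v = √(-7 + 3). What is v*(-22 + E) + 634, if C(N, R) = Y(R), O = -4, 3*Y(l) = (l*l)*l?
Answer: 634 - 260*I/3 ≈ 634.0 - 86.667*I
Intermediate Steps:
v = 2*I (v = √(-4) = 2*I ≈ 2.0*I)
Y(l) = l³/3 (Y(l) = ((l*l)*l)/3 = (l²*l)/3 = l³/3)
C(N, R) = R³/3
E = -64/3 (E = (⅓)*(-4)³ = (⅓)*(-64) = -64/3 ≈ -21.333)
v*(-22 + E) + 634 = (2*I)*(-22 - 64/3) + 634 = (2*I)*(-130/3) + 634 = -260*I/3 + 634 = 634 - 260*I/3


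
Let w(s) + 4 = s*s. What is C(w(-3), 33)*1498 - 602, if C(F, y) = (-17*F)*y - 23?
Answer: -4236946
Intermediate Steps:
w(s) = -4 + s**2 (w(s) = -4 + s*s = -4 + s**2)
C(F, y) = -23 - 17*F*y (C(F, y) = -17*F*y - 23 = -23 - 17*F*y)
C(w(-3), 33)*1498 - 602 = (-23 - 17*(-4 + (-3)**2)*33)*1498 - 602 = (-23 - 17*(-4 + 9)*33)*1498 - 602 = (-23 - 17*5*33)*1498 - 602 = (-23 - 2805)*1498 - 602 = -2828*1498 - 602 = -4236344 - 602 = -4236946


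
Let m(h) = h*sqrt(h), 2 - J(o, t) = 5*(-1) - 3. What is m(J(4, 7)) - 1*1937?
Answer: -1937 + 10*sqrt(10) ≈ -1905.4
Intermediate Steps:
J(o, t) = 10 (J(o, t) = 2 - (5*(-1) - 3) = 2 - (-5 - 3) = 2 - 1*(-8) = 2 + 8 = 10)
m(h) = h**(3/2)
m(J(4, 7)) - 1*1937 = 10**(3/2) - 1*1937 = 10*sqrt(10) - 1937 = -1937 + 10*sqrt(10)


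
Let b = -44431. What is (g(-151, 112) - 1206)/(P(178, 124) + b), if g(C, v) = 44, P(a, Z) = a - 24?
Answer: 1162/44277 ≈ 0.026244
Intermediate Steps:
P(a, Z) = -24 + a
(g(-151, 112) - 1206)/(P(178, 124) + b) = (44 - 1206)/((-24 + 178) - 44431) = -1162/(154 - 44431) = -1162/(-44277) = -1162*(-1/44277) = 1162/44277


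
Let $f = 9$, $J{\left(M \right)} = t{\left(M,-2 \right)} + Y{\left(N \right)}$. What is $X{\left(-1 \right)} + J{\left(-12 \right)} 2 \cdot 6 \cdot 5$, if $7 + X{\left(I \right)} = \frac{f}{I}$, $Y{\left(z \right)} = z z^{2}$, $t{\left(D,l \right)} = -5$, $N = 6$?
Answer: $12644$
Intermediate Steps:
$Y{\left(z \right)} = z^{3}$
$J{\left(M \right)} = 211$ ($J{\left(M \right)} = -5 + 6^{3} = -5 + 216 = 211$)
$X{\left(I \right)} = -7 + \frac{9}{I}$
$X{\left(-1 \right)} + J{\left(-12 \right)} 2 \cdot 6 \cdot 5 = \left(-7 + \frac{9}{-1}\right) + 211 \cdot 2 \cdot 6 \cdot 5 = \left(-7 + 9 \left(-1\right)\right) + 211 \cdot 12 \cdot 5 = \left(-7 - 9\right) + 211 \cdot 60 = -16 + 12660 = 12644$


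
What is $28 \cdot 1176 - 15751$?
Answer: $17177$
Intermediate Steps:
$28 \cdot 1176 - 15751 = 32928 - 15751 = 17177$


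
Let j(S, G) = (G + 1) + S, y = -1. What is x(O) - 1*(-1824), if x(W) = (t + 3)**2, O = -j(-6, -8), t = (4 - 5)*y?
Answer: 1840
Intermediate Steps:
j(S, G) = 1 + G + S (j(S, G) = (1 + G) + S = 1 + G + S)
t = 1 (t = (4 - 5)*(-1) = -1*(-1) = 1)
O = 13 (O = -(1 - 8 - 6) = -1*(-13) = 13)
x(W) = 16 (x(W) = (1 + 3)**2 = 4**2 = 16)
x(O) - 1*(-1824) = 16 - 1*(-1824) = 16 + 1824 = 1840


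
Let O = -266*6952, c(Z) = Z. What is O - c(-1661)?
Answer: -1847571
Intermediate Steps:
O = -1849232
O - c(-1661) = -1849232 - 1*(-1661) = -1849232 + 1661 = -1847571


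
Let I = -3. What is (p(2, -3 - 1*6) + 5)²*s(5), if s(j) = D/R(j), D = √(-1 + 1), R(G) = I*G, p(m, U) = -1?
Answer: 0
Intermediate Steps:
R(G) = -3*G
D = 0 (D = √0 = 0)
s(j) = 0 (s(j) = 0/((-3*j)) = 0*(-1/(3*j)) = 0)
(p(2, -3 - 1*6) + 5)²*s(5) = (-1 + 5)²*0 = 4²*0 = 16*0 = 0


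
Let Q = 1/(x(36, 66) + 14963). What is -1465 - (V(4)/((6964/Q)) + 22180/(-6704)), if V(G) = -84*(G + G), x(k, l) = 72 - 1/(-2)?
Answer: -128255613896609/87744652036 ≈ -1461.7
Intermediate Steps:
x(k, l) = 145/2 (x(k, l) = 72 - 1*(-½) = 72 + ½ = 145/2)
V(G) = -168*G
Q = 2/30071 (Q = 1/(145/2 + 14963) = 1/(30071/2) = 2/30071 ≈ 6.6509e-5)
-1465 - (V(4)/((6964/Q)) + 22180/(-6704)) = -1465 - ((-168*4)/((6964/(2/30071))) + 22180/(-6704)) = -1465 - (-672/(6964*(30071/2)) + 22180*(-1/6704)) = -1465 - (-672/104707222 - 5545/1676) = -1465 - (-672*1/104707222 - 5545/1676) = -1465 - (-336/52353611 - 5545/1676) = -1465 - 1*(-290301336131/87744652036) = -1465 + 290301336131/87744652036 = -128255613896609/87744652036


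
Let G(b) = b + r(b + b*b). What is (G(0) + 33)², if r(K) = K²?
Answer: 1089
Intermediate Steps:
G(b) = b + (b + b²)² (G(b) = b + (b + b*b)² = b + (b + b²)²)
(G(0) + 33)² = (0*(1 + 0*(1 + 0)²) + 33)² = (0*(1 + 0*1²) + 33)² = (0*(1 + 0*1) + 33)² = (0*(1 + 0) + 33)² = (0*1 + 33)² = (0 + 33)² = 33² = 1089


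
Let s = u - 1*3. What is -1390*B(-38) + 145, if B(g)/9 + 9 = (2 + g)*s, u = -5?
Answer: -3490145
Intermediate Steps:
s = -8 (s = -5 - 1*3 = -5 - 3 = -8)
B(g) = -225 - 72*g (B(g) = -81 + 9*((2 + g)*(-8)) = -81 + 9*(-16 - 8*g) = -81 + (-144 - 72*g) = -225 - 72*g)
-1390*B(-38) + 145 = -1390*(-225 - 72*(-38)) + 145 = -1390*(-225 + 2736) + 145 = -1390*2511 + 145 = -3490290 + 145 = -3490145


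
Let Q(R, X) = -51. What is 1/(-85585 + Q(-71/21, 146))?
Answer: -1/85636 ≈ -1.1677e-5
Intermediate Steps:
1/(-85585 + Q(-71/21, 146)) = 1/(-85585 - 51) = 1/(-85636) = -1/85636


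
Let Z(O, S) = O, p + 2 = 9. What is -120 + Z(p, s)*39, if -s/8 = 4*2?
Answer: 153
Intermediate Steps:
s = -64 (s = -32*2 = -8*8 = -64)
p = 7 (p = -2 + 9 = 7)
-120 + Z(p, s)*39 = -120 + 7*39 = -120 + 273 = 153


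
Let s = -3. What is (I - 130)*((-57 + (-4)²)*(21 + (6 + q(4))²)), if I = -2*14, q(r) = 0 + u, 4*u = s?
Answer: 2516703/8 ≈ 3.1459e+5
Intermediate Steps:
u = -¾ (u = (¼)*(-3) = -¾ ≈ -0.75000)
q(r) = -¾ (q(r) = 0 - ¾ = -¾)
I = -28
(I - 130)*((-57 + (-4)²)*(21 + (6 + q(4))²)) = (-28 - 130)*((-57 + (-4)²)*(21 + (6 - ¾)²)) = -158*(-57 + 16)*(21 + (21/4)²) = -(-6478)*(21 + 441/16) = -(-6478)*777/16 = -158*(-31857/16) = 2516703/8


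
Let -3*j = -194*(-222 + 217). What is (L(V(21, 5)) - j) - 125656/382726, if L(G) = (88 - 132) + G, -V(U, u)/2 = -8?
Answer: 169359134/574089 ≈ 295.00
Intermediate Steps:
V(U, u) = 16 (V(U, u) = -2*(-8) = 16)
j = -970/3 (j = -(-194)*(-222 + 217)/3 = -(-194)*(-5)/3 = -⅓*970 = -970/3 ≈ -323.33)
L(G) = -44 + G
(L(V(21, 5)) - j) - 125656/382726 = ((-44 + 16) - 1*(-970/3)) - 125656/382726 = (-28 + 970/3) - 125656/382726 = 886/3 - 1*62828/191363 = 886/3 - 62828/191363 = 169359134/574089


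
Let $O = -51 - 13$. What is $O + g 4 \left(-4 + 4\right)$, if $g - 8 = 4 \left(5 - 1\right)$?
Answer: $-64$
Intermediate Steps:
$O = -64$ ($O = -51 - 13 = -64$)
$g = 24$ ($g = 8 + 4 \left(5 - 1\right) = 8 + 4 \cdot 4 = 8 + 16 = 24$)
$O + g 4 \left(-4 + 4\right) = -64 + 24 \cdot 4 \left(-4 + 4\right) = -64 + 24 \cdot 4 \cdot 0 = -64 + 24 \cdot 0 = -64 + 0 = -64$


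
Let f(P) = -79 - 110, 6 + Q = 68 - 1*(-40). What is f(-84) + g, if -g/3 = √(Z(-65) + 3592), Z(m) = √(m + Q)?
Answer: -189 - 3*√(3592 + √37) ≈ -368.95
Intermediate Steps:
Q = 102 (Q = -6 + (68 - 1*(-40)) = -6 + (68 + 40) = -6 + 108 = 102)
f(P) = -189
Z(m) = √(102 + m) (Z(m) = √(m + 102) = √(102 + m))
g = -3*√(3592 + √37) (g = -3*√(√(102 - 65) + 3592) = -3*√(√37 + 3592) = -3*√(3592 + √37) ≈ -179.95)
f(-84) + g = -189 - 3*√(3592 + √37)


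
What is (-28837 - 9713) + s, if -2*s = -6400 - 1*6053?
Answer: -64647/2 ≈ -32324.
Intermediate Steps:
s = 12453/2 (s = -(-6400 - 1*6053)/2 = -(-6400 - 6053)/2 = -½*(-12453) = 12453/2 ≈ 6226.5)
(-28837 - 9713) + s = (-28837 - 9713) + 12453/2 = -38550 + 12453/2 = -64647/2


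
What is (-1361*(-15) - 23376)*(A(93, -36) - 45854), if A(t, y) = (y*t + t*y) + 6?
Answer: 155582784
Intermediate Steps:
A(t, y) = 6 + 2*t*y (A(t, y) = (t*y + t*y) + 6 = 2*t*y + 6 = 6 + 2*t*y)
(-1361*(-15) - 23376)*(A(93, -36) - 45854) = (-1361*(-15) - 23376)*((6 + 2*93*(-36)) - 45854) = (20415 - 23376)*((6 - 6696) - 45854) = -2961*(-6690 - 45854) = -2961*(-52544) = 155582784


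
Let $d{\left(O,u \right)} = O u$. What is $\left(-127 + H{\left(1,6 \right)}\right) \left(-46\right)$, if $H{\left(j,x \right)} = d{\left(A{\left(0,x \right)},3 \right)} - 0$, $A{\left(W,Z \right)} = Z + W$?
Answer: $5014$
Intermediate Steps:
$A{\left(W,Z \right)} = W + Z$
$H{\left(j,x \right)} = 3 x$ ($H{\left(j,x \right)} = \left(0 + x\right) 3 - 0 = x 3 + 0 = 3 x + 0 = 3 x$)
$\left(-127 + H{\left(1,6 \right)}\right) \left(-46\right) = \left(-127 + 3 \cdot 6\right) \left(-46\right) = \left(-127 + 18\right) \left(-46\right) = \left(-109\right) \left(-46\right) = 5014$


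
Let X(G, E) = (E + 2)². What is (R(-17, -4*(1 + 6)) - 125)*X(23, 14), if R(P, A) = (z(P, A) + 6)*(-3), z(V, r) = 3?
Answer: -38912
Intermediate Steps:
X(G, E) = (2 + E)²
R(P, A) = -27 (R(P, A) = (3 + 6)*(-3) = 9*(-3) = -27)
(R(-17, -4*(1 + 6)) - 125)*X(23, 14) = (-27 - 125)*(2 + 14)² = -152*16² = -152*256 = -38912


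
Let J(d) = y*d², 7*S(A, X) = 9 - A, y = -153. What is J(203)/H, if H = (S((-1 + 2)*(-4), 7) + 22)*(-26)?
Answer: 44134839/4342 ≈ 10165.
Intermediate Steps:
S(A, X) = 9/7 - A/7 (S(A, X) = (9 - A)/7 = 9/7 - A/7)
J(d) = -153*d²
H = -4342/7 (H = ((9/7 - (-1 + 2)*(-4)/7) + 22)*(-26) = ((9/7 - (-4)/7) + 22)*(-26) = ((9/7 - ⅐*(-4)) + 22)*(-26) = ((9/7 + 4/7) + 22)*(-26) = (13/7 + 22)*(-26) = (167/7)*(-26) = -4342/7 ≈ -620.29)
J(203)/H = (-153*203²)/(-4342/7) = -153*41209*(-7/4342) = -6304977*(-7/4342) = 44134839/4342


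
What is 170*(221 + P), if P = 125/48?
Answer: 912305/24 ≈ 38013.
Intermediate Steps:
P = 125/48 (P = 125*(1/48) = 125/48 ≈ 2.6042)
170*(221 + P) = 170*(221 + 125/48) = 170*(10733/48) = 912305/24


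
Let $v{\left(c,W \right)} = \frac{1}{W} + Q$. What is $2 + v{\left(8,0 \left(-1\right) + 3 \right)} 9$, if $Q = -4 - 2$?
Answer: $-49$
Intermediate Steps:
$Q = -6$ ($Q = -4 - 2 = -6$)
$v{\left(c,W \right)} = -6 + \frac{1}{W}$ ($v{\left(c,W \right)} = \frac{1}{W} - 6 = -6 + \frac{1}{W}$)
$2 + v{\left(8,0 \left(-1\right) + 3 \right)} 9 = 2 + \left(-6 + \frac{1}{0 \left(-1\right) + 3}\right) 9 = 2 + \left(-6 + \frac{1}{0 + 3}\right) 9 = 2 + \left(-6 + \frac{1}{3}\right) 9 = 2 - 51 = -49$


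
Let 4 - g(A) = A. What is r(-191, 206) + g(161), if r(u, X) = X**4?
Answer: 1800813939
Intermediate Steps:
g(A) = 4 - A
r(-191, 206) + g(161) = 206**4 + (4 - 1*161) = 1800814096 + (4 - 161) = 1800814096 - 157 = 1800813939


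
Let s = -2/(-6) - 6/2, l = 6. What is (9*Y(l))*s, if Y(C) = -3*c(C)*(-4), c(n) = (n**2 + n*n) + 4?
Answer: -21888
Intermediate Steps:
c(n) = 4 + 2*n**2 (c(n) = (n**2 + n**2) + 4 = 2*n**2 + 4 = 4 + 2*n**2)
Y(C) = 48 + 24*C**2 (Y(C) = -3*(4 + 2*C**2)*(-4) = (-12 - 6*C**2)*(-4) = 48 + 24*C**2)
s = -8/3 (s = -2*(-1/6) - 6*1/2 = 1/3 - 3 = -8/3 ≈ -2.6667)
(9*Y(l))*s = (9*(48 + 24*6**2))*(-8/3) = (9*(48 + 24*36))*(-8/3) = (9*(48 + 864))*(-8/3) = (9*912)*(-8/3) = 8208*(-8/3) = -21888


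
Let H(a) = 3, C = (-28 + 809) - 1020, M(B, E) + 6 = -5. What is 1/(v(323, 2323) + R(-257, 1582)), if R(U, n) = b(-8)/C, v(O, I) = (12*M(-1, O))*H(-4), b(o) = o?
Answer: -239/94636 ≈ -0.0025255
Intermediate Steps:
M(B, E) = -11 (M(B, E) = -6 - 5 = -11)
C = -239 (C = 781 - 1020 = -239)
v(O, I) = -396 (v(O, I) = (12*(-11))*3 = -132*3 = -396)
R(U, n) = 8/239 (R(U, n) = -8/(-239) = -8*(-1/239) = 8/239)
1/(v(323, 2323) + R(-257, 1582)) = 1/(-396 + 8/239) = 1/(-94636/239) = -239/94636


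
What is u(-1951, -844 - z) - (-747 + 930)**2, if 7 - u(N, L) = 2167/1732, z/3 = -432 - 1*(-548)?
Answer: -57992991/1732 ≈ -33483.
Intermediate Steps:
z = 348 (z = 3*(-432 - 1*(-548)) = 3*(-432 + 548) = 3*116 = 348)
u(N, L) = 9957/1732 (u(N, L) = 7 - 2167/1732 = 9957/1732)
u(-1951, -844 - z) - (-747 + 930)**2 = 9957/1732 - (-747 + 930)**2 = 9957/1732 - 1*183**2 = 9957/1732 - 1*33489 = 9957/1732 - 33489 = -57992991/1732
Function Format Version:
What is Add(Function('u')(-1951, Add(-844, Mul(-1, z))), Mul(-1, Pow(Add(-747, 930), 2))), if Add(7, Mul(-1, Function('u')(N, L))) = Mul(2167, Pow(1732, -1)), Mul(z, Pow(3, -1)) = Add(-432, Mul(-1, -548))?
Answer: Rational(-57992991, 1732) ≈ -33483.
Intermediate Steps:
z = 348 (z = Mul(3, Add(-432, Mul(-1, -548))) = Mul(3, Add(-432, 548)) = Mul(3, 116) = 348)
Function('u')(N, L) = Rational(9957, 1732) (Function('u')(N, L) = Add(7, Mul(-1, Mul(2167, Pow(1732, -1)))) = Add(7, Mul(-1, Mul(2167, Rational(1, 1732)))) = Add(7, Mul(-1, Rational(2167, 1732))) = Add(7, Rational(-2167, 1732)) = Rational(9957, 1732))
Add(Function('u')(-1951, Add(-844, Mul(-1, z))), Mul(-1, Pow(Add(-747, 930), 2))) = Add(Rational(9957, 1732), Mul(-1, Pow(Add(-747, 930), 2))) = Add(Rational(9957, 1732), Mul(-1, Pow(183, 2))) = Add(Rational(9957, 1732), Mul(-1, 33489)) = Add(Rational(9957, 1732), -33489) = Rational(-57992991, 1732)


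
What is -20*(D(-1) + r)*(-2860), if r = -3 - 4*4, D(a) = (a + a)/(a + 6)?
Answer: -1109680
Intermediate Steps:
D(a) = 2*a/(6 + a) (D(a) = (2*a)/(6 + a) = 2*a/(6 + a))
r = -19 (r = -3 - 16 = -19)
-20*(D(-1) + r)*(-2860) = -20*(2*(-1)/(6 - 1) - 19)*(-2860) = -20*(2*(-1)/5 - 19)*(-2860) = -20*(2*(-1)*(1/5) - 19)*(-2860) = -20*(-2/5 - 19)*(-2860) = -20*(-97/5)*(-2860) = 388*(-2860) = -1109680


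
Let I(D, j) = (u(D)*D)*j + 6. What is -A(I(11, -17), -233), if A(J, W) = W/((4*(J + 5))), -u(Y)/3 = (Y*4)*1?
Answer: 233/98780 ≈ 0.0023588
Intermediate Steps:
u(Y) = -12*Y (u(Y) = -3*Y*4 = -3*4*Y = -12*Y)
I(D, j) = 6 - 12*j*D² (I(D, j) = ((-12*D)*D)*j + 6 = (-12*D²)*j + 6 = -12*j*D² + 6 = 6 - 12*j*D²)
A(J, W) = W/(20 + 4*J) (A(J, W) = W/((4*(5 + J))) = W/(20 + 4*J))
-A(I(11, -17), -233) = -(-233)/(4*(5 + (6 - 12*(-17)*11²))) = -(-233)/(4*(5 + (6 - 12*(-17)*121))) = -(-233)/(4*(5 + (6 + 24684))) = -(-233)/(4*(5 + 24690)) = -(-233)/(4*24695) = -1*(-233/98780) = 233/98780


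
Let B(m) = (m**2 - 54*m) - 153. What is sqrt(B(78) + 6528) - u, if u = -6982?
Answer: 6982 + sqrt(8247) ≈ 7072.8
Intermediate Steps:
B(m) = -153 + m**2 - 54*m
sqrt(B(78) + 6528) - u = sqrt((-153 + 78**2 - 54*78) + 6528) - 1*(-6982) = sqrt((-153 + 6084 - 4212) + 6528) + 6982 = sqrt(1719 + 6528) + 6982 = sqrt(8247) + 6982 = 6982 + sqrt(8247)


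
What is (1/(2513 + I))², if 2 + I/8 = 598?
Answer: 1/53012961 ≈ 1.8863e-8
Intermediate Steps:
I = 4768 (I = -16 + 8*598 = -16 + 4784 = 4768)
(1/(2513 + I))² = (1/(2513 + 4768))² = (1/7281)² = 1/53012961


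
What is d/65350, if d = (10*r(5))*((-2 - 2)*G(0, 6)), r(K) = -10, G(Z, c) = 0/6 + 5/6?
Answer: 20/3921 ≈ 0.0051007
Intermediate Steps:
G(Z, c) = ⅚ (G(Z, c) = 0*(⅙) + 5*(⅙) = 0 + ⅚ = ⅚)
d = 1000/3 (d = (10*(-10))*((-2 - 2)*(⅚)) = -(-400)*5/6 = -100*(-10/3) = 1000/3 ≈ 333.33)
d/65350 = (1000/3)/65350 = (1000/3)*(1/65350) = 20/3921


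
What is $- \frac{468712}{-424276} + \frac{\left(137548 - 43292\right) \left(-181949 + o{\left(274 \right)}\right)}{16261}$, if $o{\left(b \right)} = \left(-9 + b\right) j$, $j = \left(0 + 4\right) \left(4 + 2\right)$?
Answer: $- \frac{1755473645530638}{1724788009} \approx -1.0178 \cdot 10^{6}$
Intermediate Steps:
$j = 24$ ($j = 4 \cdot 6 = 24$)
$o{\left(b \right)} = -216 + 24 b$ ($o{\left(b \right)} = \left(-9 + b\right) 24 = -216 + 24 b$)
$- \frac{468712}{-424276} + \frac{\left(137548 - 43292\right) \left(-181949 + o{\left(274 \right)}\right)}{16261} = - \frac{468712}{-424276} + \frac{\left(137548 - 43292\right) \left(-181949 + \left(-216 + 24 \cdot 274\right)\right)}{16261} = \left(-468712\right) \left(- \frac{1}{424276}\right) + 94256 \left(-181949 + \left(-216 + 6576\right)\right) \frac{1}{16261} = \frac{117178}{106069} + 94256 \left(-181949 + 6360\right) \frac{1}{16261} = \frac{117178}{106069} + 94256 \left(-175589\right) \frac{1}{16261} = \frac{117178}{106069} - \frac{16550316784}{16261} = - \frac{1755473645530638}{1724788009}$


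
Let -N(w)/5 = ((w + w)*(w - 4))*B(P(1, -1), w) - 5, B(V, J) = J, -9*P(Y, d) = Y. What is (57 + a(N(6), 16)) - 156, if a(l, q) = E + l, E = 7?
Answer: -787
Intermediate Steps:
P(Y, d) = -Y/9
N(w) = 25 - 10*w²*(-4 + w) (N(w) = -5*(((w + w)*(w - 4))*w - 5) = -5*(((2*w)*(-4 + w))*w - 5) = -5*((2*w*(-4 + w))*w - 5) = -5*(2*w²*(-4 + w) - 5) = -5*(-5 + 2*w²*(-4 + w)) = 25 - 10*w²*(-4 + w))
a(l, q) = 7 + l
(57 + a(N(6), 16)) - 156 = (57 + (7 + (25 - 10*6³ + 40*6²))) - 156 = (57 + (7 + (25 - 10*216 + 40*36))) - 156 = (57 + (7 + (25 - 2160 + 1440))) - 156 = (57 + (7 - 695)) - 156 = (57 - 688) - 156 = -631 - 156 = -787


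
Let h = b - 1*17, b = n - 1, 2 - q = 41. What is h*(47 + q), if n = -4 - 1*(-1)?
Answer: -168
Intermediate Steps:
q = -39 (q = 2 - 1*41 = 2 - 41 = -39)
n = -3 (n = -4 + 1 = -3)
b = -4 (b = -3 - 1 = -4)
h = -21 (h = -4 - 1*17 = -4 - 17 = -21)
h*(47 + q) = -21*(47 - 39) = -21*8 = -168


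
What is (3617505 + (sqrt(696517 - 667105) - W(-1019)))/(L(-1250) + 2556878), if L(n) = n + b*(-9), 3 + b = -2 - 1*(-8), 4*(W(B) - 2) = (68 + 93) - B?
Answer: 1205736/851867 + 2*sqrt(817)/851867 ≈ 1.4155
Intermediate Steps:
W(B) = 169/4 - B/4 (W(B) = 2 + ((68 + 93) - B)/4 = 2 + (161 - B)/4 = 2 + (161/4 - B/4) = 169/4 - B/4)
b = 3 (b = -3 + (-2 - 1*(-8)) = -3 + (-2 + 8) = -3 + 6 = 3)
L(n) = -27 + n (L(n) = n + 3*(-9) = n - 27 = -27 + n)
(3617505 + (sqrt(696517 - 667105) - W(-1019)))/(L(-1250) + 2556878) = (3617505 + (sqrt(696517 - 667105) - (169/4 - 1/4*(-1019))))/((-27 - 1250) + 2556878) = (3617505 + (sqrt(29412) - (169/4 + 1019/4)))/(-1277 + 2556878) = (3617505 + (6*sqrt(817) - 1*297))/2555601 = (3617505 + (6*sqrt(817) - 297))*(1/2555601) = (3617505 + (-297 + 6*sqrt(817)))*(1/2555601) = (3617208 + 6*sqrt(817))*(1/2555601) = 1205736/851867 + 2*sqrt(817)/851867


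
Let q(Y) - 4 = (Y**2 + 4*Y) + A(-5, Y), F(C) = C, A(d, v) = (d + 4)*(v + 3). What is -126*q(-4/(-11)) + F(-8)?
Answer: -34862/121 ≈ -288.12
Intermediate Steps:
A(d, v) = (3 + v)*(4 + d) (A(d, v) = (4 + d)*(3 + v) = (3 + v)*(4 + d))
q(Y) = 1 + Y**2 + 3*Y (q(Y) = 4 + ((Y**2 + 4*Y) + (12 + 3*(-5) + 4*Y - 5*Y)) = 4 + ((Y**2 + 4*Y) + (12 - 15 + 4*Y - 5*Y)) = 4 + ((Y**2 + 4*Y) + (-3 - Y)) = 4 + (-3 + Y**2 + 3*Y) = 1 + Y**2 + 3*Y)
-126*q(-4/(-11)) + F(-8) = -126*(1 + (-4/(-11))**2 + 3*(-4/(-11))) - 8 = -126*(1 + (-4*(-1/11))**2 + 3*(-4*(-1/11))) - 8 = -126*(1 + (4/11)**2 + 3*(4/11)) - 8 = -126*(1 + 16/121 + 12/11) - 8 = -126*269/121 - 8 = -33894/121 - 8 = -34862/121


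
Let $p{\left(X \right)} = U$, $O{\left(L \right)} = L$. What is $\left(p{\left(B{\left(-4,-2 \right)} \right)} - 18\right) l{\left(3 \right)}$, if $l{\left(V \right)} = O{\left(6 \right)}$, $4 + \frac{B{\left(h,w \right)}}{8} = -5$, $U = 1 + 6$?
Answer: $-66$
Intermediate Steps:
$U = 7$
$B{\left(h,w \right)} = -72$ ($B{\left(h,w \right)} = -32 + 8 \left(-5\right) = -32 - 40 = -72$)
$p{\left(X \right)} = 7$
$l{\left(V \right)} = 6$
$\left(p{\left(B{\left(-4,-2 \right)} \right)} - 18\right) l{\left(3 \right)} = \left(7 - 18\right) 6 = \left(-11\right) 6 = -66$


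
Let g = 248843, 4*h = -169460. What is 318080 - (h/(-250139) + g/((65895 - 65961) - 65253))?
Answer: 5197114314885022/16338829341 ≈ 3.1808e+5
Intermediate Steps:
h = -42365 (h = (¼)*(-169460) = -42365)
318080 - (h/(-250139) + g/((65895 - 65961) - 65253)) = 318080 - (-42365/(-250139) + 248843/((65895 - 65961) - 65253)) = 318080 - (-42365*(-1/250139) + 248843/(-66 - 65253)) = 318080 - (42365/250139 + 248843/(-65319)) = 318080 - (42365/250139 + 248843*(-1/65319)) = 318080 - (42365/250139 - 248843/65319) = 318080 - 1*(-59478099742/16338829341) = 318080 + 59478099742/16338829341 = 5197114314885022/16338829341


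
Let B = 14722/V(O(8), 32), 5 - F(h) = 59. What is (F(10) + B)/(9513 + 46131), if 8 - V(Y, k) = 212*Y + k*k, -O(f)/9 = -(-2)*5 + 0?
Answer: -480367/502576608 ≈ -0.00095581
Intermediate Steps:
F(h) = -54 (F(h) = 5 - 1*59 = 5 - 59 = -54)
O(f) = -90 (O(f) = -9*(-(-2)*5 + 0) = -9*(-2*(-5) + 0) = -9*(10 + 0) = -9*10 = -90)
V(Y, k) = 8 - k² - 212*Y (V(Y, k) = 8 - (212*Y + k*k) = 8 - (212*Y + k²) = 8 - (k² + 212*Y) = 8 + (-k² - 212*Y) = 8 - k² - 212*Y)
B = 7361/9032 (B = 14722/(8 - 1*32² - 212*(-90)) = 14722/(8 - 1*1024 + 19080) = 14722/(8 - 1024 + 19080) = 14722/18064 = 14722*(1/18064) = 7361/9032 ≈ 0.81499)
(F(10) + B)/(9513 + 46131) = (-54 + 7361/9032)/(9513 + 46131) = -480367/9032/55644 = -480367/9032*1/55644 = -480367/502576608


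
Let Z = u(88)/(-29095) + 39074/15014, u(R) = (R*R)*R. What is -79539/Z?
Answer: 526442525695/137799433 ≈ 3820.4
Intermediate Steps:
u(R) = R³ (u(R) = R²*R = R³)
Z = -413398299/19856015 (Z = 88³/(-29095) + 39074/15014 = 681472*(-1/29095) + 39074*(1/15014) = -61952/2645 + 19537/7507 = -413398299/19856015 ≈ -20.820)
-79539/Z = -79539/(-413398299/19856015) = -79539*(-19856015/413398299) = 526442525695/137799433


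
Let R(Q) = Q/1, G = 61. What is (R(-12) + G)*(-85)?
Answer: -4165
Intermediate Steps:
R(Q) = Q (R(Q) = Q*1 = Q)
(R(-12) + G)*(-85) = (-12 + 61)*(-85) = 49*(-85) = -4165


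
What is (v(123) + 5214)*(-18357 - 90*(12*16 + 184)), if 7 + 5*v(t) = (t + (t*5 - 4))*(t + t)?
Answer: -10785309519/5 ≈ -2.1571e+9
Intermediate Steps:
v(t) = -7/5 + 2*t*(-4 + 6*t)/5 (v(t) = -7/5 + ((t + (t*5 - 4))*(t + t))/5 = -7/5 + ((t + (5*t - 4))*(2*t))/5 = -7/5 + ((t + (-4 + 5*t))*(2*t))/5 = -7/5 + ((-4 + 6*t)*(2*t))/5 = -7/5 + (2*t*(-4 + 6*t))/5 = -7/5 + 2*t*(-4 + 6*t)/5)
(v(123) + 5214)*(-18357 - 90*(12*16 + 184)) = ((-7/5 - 8/5*123 + (12/5)*123**2) + 5214)*(-18357 - 90*(12*16 + 184)) = ((-7/5 - 984/5 + (12/5)*15129) + 5214)*(-18357 - 90*(192 + 184)) = ((-7/5 - 984/5 + 181548/5) + 5214)*(-18357 - 90*376) = (180557/5 + 5214)*(-18357 - 33840) = (206627/5)*(-52197) = -10785309519/5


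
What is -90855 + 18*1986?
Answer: -55107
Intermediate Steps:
-90855 + 18*1986 = -90855 + 35748 = -55107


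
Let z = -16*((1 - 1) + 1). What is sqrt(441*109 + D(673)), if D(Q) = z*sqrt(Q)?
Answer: sqrt(48069 - 16*sqrt(673)) ≈ 218.30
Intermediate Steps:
z = -16 (z = -16*(0 + 1) = -16*1 = -16)
D(Q) = -16*sqrt(Q)
sqrt(441*109 + D(673)) = sqrt(441*109 - 16*sqrt(673)) = sqrt(48069 - 16*sqrt(673))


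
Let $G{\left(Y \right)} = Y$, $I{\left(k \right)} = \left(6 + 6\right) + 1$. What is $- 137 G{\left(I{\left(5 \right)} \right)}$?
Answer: $-1781$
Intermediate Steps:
$I{\left(k \right)} = 13$ ($I{\left(k \right)} = 12 + 1 = 13$)
$- 137 G{\left(I{\left(5 \right)} \right)} = \left(-137\right) 13 = -1781$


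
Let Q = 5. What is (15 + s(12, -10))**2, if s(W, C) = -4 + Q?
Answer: 256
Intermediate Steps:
s(W, C) = 1 (s(W, C) = -4 + 5 = 1)
(15 + s(12, -10))**2 = (15 + 1)**2 = 16**2 = 256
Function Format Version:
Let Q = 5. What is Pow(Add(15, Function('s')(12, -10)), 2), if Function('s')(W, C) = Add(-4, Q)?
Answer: 256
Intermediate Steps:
Function('s')(W, C) = 1 (Function('s')(W, C) = Add(-4, 5) = 1)
Pow(Add(15, Function('s')(12, -10)), 2) = Pow(Add(15, 1), 2) = Pow(16, 2) = 256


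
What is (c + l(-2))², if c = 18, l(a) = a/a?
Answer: 361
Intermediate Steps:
l(a) = 1
(c + l(-2))² = (18 + 1)² = 19² = 361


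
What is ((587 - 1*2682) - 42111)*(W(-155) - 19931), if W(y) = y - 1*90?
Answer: 891900256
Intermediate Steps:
W(y) = -90 + y (W(y) = y - 90 = -90 + y)
((587 - 1*2682) - 42111)*(W(-155) - 19931) = ((587 - 1*2682) - 42111)*((-90 - 155) - 19931) = ((587 - 2682) - 42111)*(-245 - 19931) = (-2095 - 42111)*(-20176) = -44206*(-20176) = 891900256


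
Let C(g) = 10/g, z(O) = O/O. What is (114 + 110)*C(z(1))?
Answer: 2240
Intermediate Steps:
z(O) = 1
(114 + 110)*C(z(1)) = (114 + 110)*(10/1) = 224*(10*1) = 224*10 = 2240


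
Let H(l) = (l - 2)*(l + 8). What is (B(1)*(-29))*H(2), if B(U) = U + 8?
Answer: 0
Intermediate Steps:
B(U) = 8 + U
H(l) = (-2 + l)*(8 + l)
(B(1)*(-29))*H(2) = ((8 + 1)*(-29))*(-16 + 2² + 6*2) = (9*(-29))*(-16 + 4 + 12) = -261*0 = 0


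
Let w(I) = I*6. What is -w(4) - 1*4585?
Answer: -4609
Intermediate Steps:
w(I) = 6*I
-w(4) - 1*4585 = -6*4 - 1*4585 = -1*24 - 4585 = -24 - 4585 = -4609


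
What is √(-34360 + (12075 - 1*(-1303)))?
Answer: I*√20982 ≈ 144.85*I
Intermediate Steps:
√(-34360 + (12075 - 1*(-1303))) = √(-34360 + (12075 + 1303)) = √(-34360 + 13378) = √(-20982) = I*√20982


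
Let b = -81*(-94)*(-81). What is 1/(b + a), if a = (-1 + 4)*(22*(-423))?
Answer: -1/644652 ≈ -1.5512e-6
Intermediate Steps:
b = -616734 (b = 7614*(-81) = -616734)
a = -27918 (a = 3*(-9306) = -27918)
1/(b + a) = 1/(-616734 - 27918) = 1/(-644652) = -1/644652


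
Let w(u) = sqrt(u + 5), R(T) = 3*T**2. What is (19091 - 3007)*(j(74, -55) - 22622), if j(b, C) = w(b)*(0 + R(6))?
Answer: -363852248 + 1737072*sqrt(79) ≈ -3.4841e+8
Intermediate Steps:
w(u) = sqrt(5 + u)
j(b, C) = 108*sqrt(5 + b) (j(b, C) = sqrt(5 + b)*(0 + 3*6**2) = sqrt(5 + b)*(0 + 3*36) = sqrt(5 + b)*(0 + 108) = sqrt(5 + b)*108 = 108*sqrt(5 + b))
(19091 - 3007)*(j(74, -55) - 22622) = (19091 - 3007)*(108*sqrt(5 + 74) - 22622) = 16084*(108*sqrt(79) - 22622) = 16084*(-22622 + 108*sqrt(79)) = -363852248 + 1737072*sqrt(79)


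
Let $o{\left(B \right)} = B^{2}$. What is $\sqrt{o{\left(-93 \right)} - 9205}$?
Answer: $2 i \sqrt{139} \approx 23.58 i$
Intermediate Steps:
$\sqrt{o{\left(-93 \right)} - 9205} = \sqrt{\left(-93\right)^{2} - 9205} = \sqrt{8649 - 9205} = \sqrt{-556} = 2 i \sqrt{139}$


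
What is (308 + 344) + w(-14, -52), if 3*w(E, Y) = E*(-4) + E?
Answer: 666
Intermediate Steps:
w(E, Y) = -E (w(E, Y) = (E*(-4) + E)/3 = (-4*E + E)/3 = (-3*E)/3 = -E)
(308 + 344) + w(-14, -52) = (308 + 344) - 1*(-14) = 652 + 14 = 666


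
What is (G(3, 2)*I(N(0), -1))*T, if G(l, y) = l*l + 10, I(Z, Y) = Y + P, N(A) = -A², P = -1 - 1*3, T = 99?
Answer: -9405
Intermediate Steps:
P = -4 (P = -1 - 3 = -4)
I(Z, Y) = -4 + Y (I(Z, Y) = Y - 4 = -4 + Y)
G(l, y) = 10 + l² (G(l, y) = l² + 10 = 10 + l²)
(G(3, 2)*I(N(0), -1))*T = ((10 + 3²)*(-4 - 1))*99 = ((10 + 9)*(-5))*99 = (19*(-5))*99 = -95*99 = -9405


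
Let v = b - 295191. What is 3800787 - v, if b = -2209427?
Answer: 6305405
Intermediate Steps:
v = -2504618 (v = -2209427 - 295191 = -2504618)
3800787 - v = 3800787 - 1*(-2504618) = 3800787 + 2504618 = 6305405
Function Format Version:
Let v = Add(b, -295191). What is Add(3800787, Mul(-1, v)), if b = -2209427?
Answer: 6305405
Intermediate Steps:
v = -2504618 (v = Add(-2209427, -295191) = -2504618)
Add(3800787, Mul(-1, v)) = Add(3800787, Mul(-1, -2504618)) = Add(3800787, 2504618) = 6305405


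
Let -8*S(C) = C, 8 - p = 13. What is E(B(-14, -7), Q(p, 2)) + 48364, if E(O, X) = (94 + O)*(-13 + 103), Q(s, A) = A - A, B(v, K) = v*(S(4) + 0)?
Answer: 57454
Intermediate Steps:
p = -5 (p = 8 - 1*13 = 8 - 13 = -5)
S(C) = -C/8
B(v, K) = -v/2 (B(v, K) = v*(-⅛*4 + 0) = v*(-½ + 0) = v*(-½) = -v/2)
Q(s, A) = 0
E(O, X) = 8460 + 90*O (E(O, X) = (94 + O)*90 = 8460 + 90*O)
E(B(-14, -7), Q(p, 2)) + 48364 = (8460 + 90*(-½*(-14))) + 48364 = (8460 + 90*7) + 48364 = (8460 + 630) + 48364 = 9090 + 48364 = 57454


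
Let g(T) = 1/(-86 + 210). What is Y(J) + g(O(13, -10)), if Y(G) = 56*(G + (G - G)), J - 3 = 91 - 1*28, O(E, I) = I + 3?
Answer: 458305/124 ≈ 3696.0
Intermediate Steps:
O(E, I) = 3 + I
J = 66 (J = 3 + (91 - 1*28) = 3 + (91 - 28) = 3 + 63 = 66)
g(T) = 1/124
Y(G) = 56*G (Y(G) = 56*(G + 0) = 56*G)
Y(J) + g(O(13, -10)) = 56*66 + 1/124 = 3696 + 1/124 = 458305/124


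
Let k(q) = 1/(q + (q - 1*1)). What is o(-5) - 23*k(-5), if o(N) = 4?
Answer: 67/11 ≈ 6.0909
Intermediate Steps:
k(q) = 1/(-1 + 2*q) (k(q) = 1/(q + (q - 1)) = 1/(q + (-1 + q)) = 1/(-1 + 2*q))
o(-5) - 23*k(-5) = 4 - 23/(-1 + 2*(-5)) = 4 - 23/(-1 - 10) = 4 - 23/(-11) = 4 - 23*(-1/11) = 4 + 23/11 = 67/11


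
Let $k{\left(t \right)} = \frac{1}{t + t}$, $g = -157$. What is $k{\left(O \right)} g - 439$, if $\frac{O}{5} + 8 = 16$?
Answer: $- \frac{35277}{80} \approx -440.96$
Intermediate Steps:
$O = 40$ ($O = -40 + 5 \cdot 16 = -40 + 80 = 40$)
$k{\left(t \right)} = \frac{1}{2 t}$
$k{\left(O \right)} g - 439 = \frac{1}{2 \cdot 40} \left(-157\right) - 439 = \frac{1}{2} \cdot \frac{1}{40} \left(-157\right) - 439 = \frac{1}{80} \left(-157\right) - 439 = - \frac{157}{80} - 439 = - \frac{35277}{80}$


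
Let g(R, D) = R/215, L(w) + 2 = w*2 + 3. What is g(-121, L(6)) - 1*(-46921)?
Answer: 10087894/215 ≈ 46920.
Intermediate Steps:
L(w) = 1 + 2*w (L(w) = -2 + (w*2 + 3) = -2 + (2*w + 3) = -2 + (3 + 2*w) = 1 + 2*w)
g(R, D) = R/215 (g(R, D) = R*(1/215) = R/215)
g(-121, L(6)) - 1*(-46921) = (1/215)*(-121) - 1*(-46921) = -121/215 + 46921 = 10087894/215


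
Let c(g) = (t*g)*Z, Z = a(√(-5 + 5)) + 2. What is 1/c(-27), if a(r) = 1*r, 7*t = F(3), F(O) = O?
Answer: -7/162 ≈ -0.043210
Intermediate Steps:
t = 3/7 (t = (⅐)*3 = 3/7 ≈ 0.42857)
a(r) = r
Z = 2 (Z = √(-5 + 5) + 2 = √0 + 2 = 0 + 2 = 2)
c(g) = 6*g/7 (c(g) = (3*g/7)*2 = 6*g/7)
1/c(-27) = 1/((6/7)*(-27)) = 1/(-162/7) = -7/162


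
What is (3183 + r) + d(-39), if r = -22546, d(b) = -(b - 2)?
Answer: -19322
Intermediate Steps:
d(b) = 2 - b (d(b) = -(-2 + b) = 2 - b)
(3183 + r) + d(-39) = (3183 - 22546) + (2 - 1*(-39)) = -19363 + (2 + 39) = -19363 + 41 = -19322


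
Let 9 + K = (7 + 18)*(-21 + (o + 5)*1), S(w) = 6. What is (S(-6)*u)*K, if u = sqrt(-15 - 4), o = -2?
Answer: -2754*I*sqrt(19) ≈ -12004.0*I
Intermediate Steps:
u = I*sqrt(19) (u = sqrt(-19) = I*sqrt(19) ≈ 4.3589*I)
K = -459 (K = -9 + (7 + 18)*(-21 + (-2 + 5)*1) = -9 + 25*(-21 + 3*1) = -9 + 25*(-21 + 3) = -9 + 25*(-18) = -9 - 450 = -459)
(S(-6)*u)*K = (6*(I*sqrt(19)))*(-459) = (6*I*sqrt(19))*(-459) = -2754*I*sqrt(19)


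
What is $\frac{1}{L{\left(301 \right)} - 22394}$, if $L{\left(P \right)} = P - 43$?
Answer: $- \frac{1}{22136} \approx -4.5175 \cdot 10^{-5}$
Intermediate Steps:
$L{\left(P \right)} = -43 + P$
$\frac{1}{L{\left(301 \right)} - 22394} = \frac{1}{\left(-43 + 301\right) - 22394} = \frac{1}{258 - 22394} = \frac{1}{-22136} = - \frac{1}{22136}$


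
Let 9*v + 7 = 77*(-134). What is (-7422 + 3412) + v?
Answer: -46415/9 ≈ -5157.2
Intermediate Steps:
v = -10325/9 (v = -7/9 + (77*(-134))/9 = -7/9 + (⅑)*(-10318) = -7/9 - 10318/9 = -10325/9 ≈ -1147.2)
(-7422 + 3412) + v = (-7422 + 3412) - 10325/9 = -4010 - 10325/9 = -46415/9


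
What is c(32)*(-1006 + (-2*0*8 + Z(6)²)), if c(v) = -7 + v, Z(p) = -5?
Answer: -24525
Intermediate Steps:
c(32)*(-1006 + (-2*0*8 + Z(6)²)) = (-7 + 32)*(-1006 + (-2*0*8 + (-5)²)) = 25*(-1006 + (0*8 + 25)) = 25*(-1006 + (0 + 25)) = 25*(-1006 + 25) = 25*(-981) = -24525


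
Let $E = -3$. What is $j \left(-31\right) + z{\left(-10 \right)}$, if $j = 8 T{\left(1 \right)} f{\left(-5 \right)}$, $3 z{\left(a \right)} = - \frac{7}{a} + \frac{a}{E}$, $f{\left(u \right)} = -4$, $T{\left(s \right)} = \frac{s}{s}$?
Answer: $\frac{89401}{90} \approx 993.34$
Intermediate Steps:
$T{\left(s \right)} = 1$
$z{\left(a \right)} = - \frac{7}{3 a} - \frac{a}{9}$ ($z{\left(a \right)} = \frac{- \frac{7}{a} + \frac{a}{-3}}{3} = \frac{- \frac{7}{a} + a \left(- \frac{1}{3}\right)}{3} = \frac{- \frac{7}{a} - \frac{a}{3}}{3} = - \frac{7}{3 a} - \frac{a}{9}$)
$j = -32$ ($j = 8 \cdot 1 \left(-4\right) = 8 \left(-4\right) = -32$)
$j \left(-31\right) + z{\left(-10 \right)} = \left(-32\right) \left(-31\right) + \frac{-21 - \left(-10\right)^{2}}{9 \left(-10\right)} = 992 + \frac{1}{9} \left(- \frac{1}{10}\right) \left(-21 - 100\right) = 992 + \frac{1}{9} \left(- \frac{1}{10}\right) \left(-121\right) = 992 + \frac{121}{90} = \frac{89401}{90}$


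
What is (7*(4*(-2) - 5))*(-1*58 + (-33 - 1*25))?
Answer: 10556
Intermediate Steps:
(7*(4*(-2) - 5))*(-1*58 + (-33 - 1*25)) = (7*(-8 - 5))*(-58 + (-33 - 25)) = (7*(-13))*(-58 - 58) = -91*(-116) = 10556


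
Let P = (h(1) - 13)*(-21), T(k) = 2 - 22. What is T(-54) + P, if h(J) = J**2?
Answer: 232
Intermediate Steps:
T(k) = -20
P = 252 (P = (1**2 - 13)*(-21) = (1 - 13)*(-21) = -12*(-21) = 252)
T(-54) + P = -20 + 252 = 232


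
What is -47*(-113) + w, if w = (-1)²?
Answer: 5312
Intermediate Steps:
w = 1
-47*(-113) + w = -47*(-113) + 1 = 5311 + 1 = 5312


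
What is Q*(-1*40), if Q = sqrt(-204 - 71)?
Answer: -200*I*sqrt(11) ≈ -663.33*I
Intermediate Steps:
Q = 5*I*sqrt(11) (Q = sqrt(-275) = 5*I*sqrt(11) ≈ 16.583*I)
Q*(-1*40) = (5*I*sqrt(11))*(-1*40) = (5*I*sqrt(11))*(-40) = -200*I*sqrt(11)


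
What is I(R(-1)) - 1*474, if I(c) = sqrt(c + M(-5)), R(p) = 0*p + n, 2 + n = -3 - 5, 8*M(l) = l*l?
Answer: -474 + I*sqrt(110)/4 ≈ -474.0 + 2.622*I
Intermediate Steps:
M(l) = l**2/8 (M(l) = (l*l)/8 = l**2/8)
n = -10 (n = -2 + (-3 - 5) = -2 - 8 = -10)
R(p) = -10 (R(p) = 0*p - 10 = 0 - 10 = -10)
I(c) = sqrt(25/8 + c) (I(c) = sqrt(c + (1/8)*(-5)**2) = sqrt(c + (1/8)*25) = sqrt(c + 25/8) = sqrt(25/8 + c))
I(R(-1)) - 1*474 = sqrt(50 + 16*(-10))/4 - 1*474 = sqrt(50 - 160)/4 - 474 = sqrt(-110)/4 - 474 = (I*sqrt(110))/4 - 474 = I*sqrt(110)/4 - 474 = -474 + I*sqrt(110)/4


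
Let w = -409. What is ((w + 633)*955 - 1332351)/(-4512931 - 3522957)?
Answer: 1118431/8035888 ≈ 0.13918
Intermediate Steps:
((w + 633)*955 - 1332351)/(-4512931 - 3522957) = ((-409 + 633)*955 - 1332351)/(-4512931 - 3522957) = (224*955 - 1332351)/(-8035888) = (213920 - 1332351)*(-1/8035888) = -1118431*(-1/8035888) = 1118431/8035888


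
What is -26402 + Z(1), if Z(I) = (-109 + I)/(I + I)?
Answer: -26456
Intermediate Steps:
Z(I) = (-109 + I)/(2*I) (Z(I) = (-109 + I)/((2*I)) = (-109 + I)*(1/(2*I)) = (-109 + I)/(2*I))
-26402 + Z(1) = -26402 + (½)*(-109 + 1)/1 = -26402 + (½)*1*(-108) = -26402 - 54 = -26456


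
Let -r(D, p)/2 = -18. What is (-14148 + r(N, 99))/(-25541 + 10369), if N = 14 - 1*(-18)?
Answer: 3528/3793 ≈ 0.93013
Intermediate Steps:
N = 32 (N = 14 + 18 = 32)
r(D, p) = 36 (r(D, p) = -2*(-18) = 36)
(-14148 + r(N, 99))/(-25541 + 10369) = (-14148 + 36)/(-25541 + 10369) = -14112/(-15172) = -14112*(-1/15172) = 3528/3793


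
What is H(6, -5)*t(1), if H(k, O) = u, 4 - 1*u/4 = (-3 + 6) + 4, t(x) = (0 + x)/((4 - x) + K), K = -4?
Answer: 12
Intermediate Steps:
t(x) = -1 (t(x) = (0 + x)/((4 - x) - 4) = x/((-x)) = x*(-1/x) = -1)
u = -12 (u = 16 - 4*((-3 + 6) + 4) = 16 - 4*(3 + 4) = 16 - 4*7 = 16 - 28 = -12)
H(k, O) = -12
H(6, -5)*t(1) = -12*(-1) = 12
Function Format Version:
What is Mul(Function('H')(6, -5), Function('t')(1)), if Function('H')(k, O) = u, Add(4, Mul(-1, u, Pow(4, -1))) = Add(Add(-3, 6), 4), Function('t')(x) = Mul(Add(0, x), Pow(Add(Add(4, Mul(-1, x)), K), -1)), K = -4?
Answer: 12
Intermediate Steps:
Function('t')(x) = -1 (Function('t')(x) = Mul(Add(0, x), Pow(Add(Add(4, Mul(-1, x)), -4), -1)) = Mul(x, Pow(Mul(-1, x), -1)) = Mul(x, Mul(-1, Pow(x, -1))) = -1)
u = -12 (u = Add(16, Mul(-4, Add(Add(-3, 6), 4))) = Add(16, Mul(-4, Add(3, 4))) = Add(16, Mul(-4, 7)) = Add(16, -28) = -12)
Function('H')(k, O) = -12
Mul(Function('H')(6, -5), Function('t')(1)) = Mul(-12, -1) = 12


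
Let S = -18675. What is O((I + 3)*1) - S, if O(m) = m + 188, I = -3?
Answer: 18863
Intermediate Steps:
O(m) = 188 + m
O((I + 3)*1) - S = (188 + (-3 + 3)*1) - 1*(-18675) = (188 + 0*1) + 18675 = (188 + 0) + 18675 = 188 + 18675 = 18863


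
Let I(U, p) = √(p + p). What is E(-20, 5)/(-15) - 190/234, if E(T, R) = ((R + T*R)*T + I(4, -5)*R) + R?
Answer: -14954/117 - I*√10/3 ≈ -127.81 - 1.0541*I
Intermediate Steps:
I(U, p) = √2*√p (I(U, p) = √(2*p) = √2*√p)
E(T, R) = R + T*(R + R*T) + I*R*√10 (E(T, R) = ((R + T*R)*T + (√2*√(-5))*R) + R = ((R + R*T)*T + (√2*(I*√5))*R) + R = (T*(R + R*T) + (I*√10)*R) + R = (T*(R + R*T) + I*R*√10) + R = R + T*(R + R*T) + I*R*√10)
E(-20, 5)/(-15) - 190/234 = (5*(1 - 20 + (-20)² + I*√10))/(-15) - 190/234 = (5*(1 - 20 + 400 + I*√10))*(-1/15) - 190*1/234 = (5*(381 + I*√10))*(-1/15) - 95/117 = (1905 + 5*I*√10)*(-1/15) - 95/117 = (-127 - I*√10/3) - 95/117 = -14954/117 - I*√10/3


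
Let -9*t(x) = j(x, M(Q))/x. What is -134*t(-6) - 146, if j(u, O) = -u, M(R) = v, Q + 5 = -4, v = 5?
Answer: -1448/9 ≈ -160.89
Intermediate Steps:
Q = -9 (Q = -5 - 4 = -9)
M(R) = 5
t(x) = 1/9 (t(x) = -(-x)/(9*x) = -1/9*(-1) = 1/9)
-134*t(-6) - 146 = -134*1/9 - 146 = -134/9 - 146 = -1448/9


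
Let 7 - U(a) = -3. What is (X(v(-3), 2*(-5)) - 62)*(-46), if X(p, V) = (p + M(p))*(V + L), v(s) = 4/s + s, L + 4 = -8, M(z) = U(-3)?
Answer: 25760/3 ≈ 8586.7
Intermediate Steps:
U(a) = 10 (U(a) = 7 - 1*(-3) = 7 + 3 = 10)
M(z) = 10
L = -12 (L = -4 - 8 = -12)
v(s) = s + 4/s
X(p, V) = (-12 + V)*(10 + p) (X(p, V) = (p + 10)*(V - 12) = (10 + p)*(-12 + V) = (-12 + V)*(10 + p))
(X(v(-3), 2*(-5)) - 62)*(-46) = ((-120 - 12*(-3 + 4/(-3)) + 10*(2*(-5)) + (2*(-5))*(-3 + 4/(-3))) - 62)*(-46) = ((-120 - 12*(-3 + 4*(-1/3)) + 10*(-10) - 10*(-3 + 4*(-1/3))) - 62)*(-46) = ((-120 - 12*(-3 - 4/3) - 100 - 10*(-3 - 4/3)) - 62)*(-46) = ((-120 - 12*(-13/3) - 100 - 10*(-13/3)) - 62)*(-46) = ((-120 + 52 - 100 + 130/3) - 62)*(-46) = (-374/3 - 62)*(-46) = -560/3*(-46) = 25760/3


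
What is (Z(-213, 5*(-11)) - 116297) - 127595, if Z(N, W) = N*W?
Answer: -232177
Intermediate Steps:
(Z(-213, 5*(-11)) - 116297) - 127595 = (-1065*(-11) - 116297) - 127595 = (-213*(-55) - 116297) - 127595 = (11715 - 116297) - 127595 = -104582 - 127595 = -232177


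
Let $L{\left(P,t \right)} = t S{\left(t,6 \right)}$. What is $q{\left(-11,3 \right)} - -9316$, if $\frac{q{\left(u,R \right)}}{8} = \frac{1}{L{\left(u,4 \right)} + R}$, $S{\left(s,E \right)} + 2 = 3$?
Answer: $\frac{65220}{7} \approx 9317.1$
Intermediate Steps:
$S{\left(s,E \right)} = 1$ ($S{\left(s,E \right)} = -2 + 3 = 1$)
$L{\left(P,t \right)} = t$ ($L{\left(P,t \right)} = t 1 = t$)
$q{\left(u,R \right)} = \frac{8}{4 + R}$
$q{\left(-11,3 \right)} - -9316 = \frac{8}{4 + 3} - -9316 = \frac{8}{7} + 9316 = \frac{65220}{7}$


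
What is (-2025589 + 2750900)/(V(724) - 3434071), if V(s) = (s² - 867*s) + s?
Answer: -725311/3536879 ≈ -0.20507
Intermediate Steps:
V(s) = s² - 866*s
(-2025589 + 2750900)/(V(724) - 3434071) = (-2025589 + 2750900)/(724*(-866 + 724) - 3434071) = 725311/(724*(-142) - 3434071) = 725311/(-102808 - 3434071) = 725311/(-3536879) = 725311*(-1/3536879) = -725311/3536879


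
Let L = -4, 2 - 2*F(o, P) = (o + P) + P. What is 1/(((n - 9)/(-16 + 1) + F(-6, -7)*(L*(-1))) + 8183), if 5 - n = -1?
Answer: 5/41136 ≈ 0.00012155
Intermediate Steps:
F(o, P) = 1 - P - o/2 (F(o, P) = 1 - ((o + P) + P)/2 = 1 - ((P + o) + P)/2 = 1 - (o + 2*P)/2 = 1 + (-P - o/2) = 1 - P - o/2)
n = 6 (n = 5 - 1*(-1) = 5 + 1 = 6)
1/(((n - 9)/(-16 + 1) + F(-6, -7)*(L*(-1))) + 8183) = 1/(((6 - 9)/(-16 + 1) + (1 - 1*(-7) - ½*(-6))*(-4*(-1))) + 8183) = 1/((-3/(-15) + (1 + 7 + 3)*4) + 8183) = 1/((-3*(-1/15) + 11*4) + 8183) = 1/((⅕ + 44) + 8183) = 1/(221/5 + 8183) = 1/(41136/5) = 5/41136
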